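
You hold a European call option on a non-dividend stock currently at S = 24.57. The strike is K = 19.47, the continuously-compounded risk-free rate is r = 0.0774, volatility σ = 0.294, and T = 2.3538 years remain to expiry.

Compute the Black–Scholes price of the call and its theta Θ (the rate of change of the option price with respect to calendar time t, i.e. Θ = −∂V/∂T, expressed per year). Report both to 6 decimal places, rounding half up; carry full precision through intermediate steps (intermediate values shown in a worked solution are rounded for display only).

price = 9.201540
Θ = -1.437265

σ√T = 0.294·√2.3538 = 0.451058
d₁ = (ln(S/K) + (r+σ²/2)T) / (σ√T) = (ln(24.57/19.47) + (0.0774+0.294²/2)·2.3538) / 0.451058 = (0.232651 + 0.283911) / 0.451058 = 1.145224
d₂ = d₁ − σ√T = 1.145224 − 0.451058 = 0.694166
e^{−rT} = e^{−0.0774·2.3538} = 0.833448
N(d₁) = 0.873942,  N(d₂) = 0.756211
Call price V = S·N(d₁) − K·e^{−rT}·N(d₂) = 21.472749 − 12.271209 = 9.201540
φ(d₁) = (1/√(2π))·e^{−d₁²/2} = 0.207068
Θ = −S·φ(d₁)·σ/(2√T) − r·K·e^{−rT}·N(d₂) = −0.487474 − 0.949792 = -1.437265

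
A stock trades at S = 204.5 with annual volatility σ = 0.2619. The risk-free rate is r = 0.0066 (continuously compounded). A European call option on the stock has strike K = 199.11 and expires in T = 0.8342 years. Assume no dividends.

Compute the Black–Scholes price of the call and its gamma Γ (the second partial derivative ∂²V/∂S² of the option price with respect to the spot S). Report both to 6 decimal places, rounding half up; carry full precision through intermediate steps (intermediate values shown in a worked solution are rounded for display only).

price = 22.574489
Γ = 0.007896

σ√T = 0.2619·√0.8342 = 0.239205
d₁ = (ln(S/K) + (r+σ²/2)T) / (σ√T) = (ln(204.5/199.11) + (0.0066+0.2619²/2)·0.8342) / 0.239205 = (0.026711 + 0.034115) / 0.239205 = 0.254283
d₂ = d₁ − σ√T = 0.254283 − 0.239205 = 0.015078
e^{−rT} = e^{−0.0066·0.8342} = 0.994509
N(d₁) = 0.600362,  N(d₂) = 0.506015
Call price V = S·N(d₁) − K·e^{−rT}·N(d₂) = 122.773936 − 100.199448 = 22.574489
φ(d₁) = (1/√(2π))·e^{−d₁²/2} = 0.386251
Γ = φ(d₁) / (S·σ·√T) = 0.007896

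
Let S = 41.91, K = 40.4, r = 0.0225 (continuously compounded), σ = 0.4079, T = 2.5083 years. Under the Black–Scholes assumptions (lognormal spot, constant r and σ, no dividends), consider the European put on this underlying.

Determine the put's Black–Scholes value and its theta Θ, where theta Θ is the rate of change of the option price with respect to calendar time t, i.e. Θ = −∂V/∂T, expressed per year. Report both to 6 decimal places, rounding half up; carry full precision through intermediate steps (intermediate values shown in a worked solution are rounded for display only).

σ√T = 0.4079·√2.5083 = 0.646016
d₁ = (ln(S/K) + (r+σ²/2)T) / (σ√T) = (ln(41.91/40.4) + (0.0225+0.4079²/2)·2.5083) / 0.646016 = (0.036695 + 0.265105) / 0.646016 = 0.467171
d₂ = d₁ − σ√T = 0.467171 − 0.646016 = -0.178845
e^{−rT} = e^{−0.0225·2.5083} = 0.945126
N(−d₁) = 0.320189,  N(−d₂) = 0.570970
Put price V = K·e^{−rT}·N(−d₂) − S·N(−d₁) = 21.801423 − 13.419114 = 8.382309
φ(d₁) = (1/√(2π))·e^{−d₁²/2} = 0.357699
Θ = −S·φ(d₁)·σ/(2√T) + r·K·e^{−rT}·N(−d₂) = −1.930499 + 0.490532 = -1.439967

price = 8.382309
Θ = -1.439967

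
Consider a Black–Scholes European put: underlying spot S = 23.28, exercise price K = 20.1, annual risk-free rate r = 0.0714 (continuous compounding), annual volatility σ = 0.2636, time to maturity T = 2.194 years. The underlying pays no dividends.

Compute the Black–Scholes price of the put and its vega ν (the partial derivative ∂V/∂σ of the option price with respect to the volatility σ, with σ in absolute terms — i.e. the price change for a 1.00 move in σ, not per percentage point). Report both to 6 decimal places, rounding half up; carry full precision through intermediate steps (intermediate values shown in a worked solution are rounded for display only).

σ√T = 0.2636·√2.194 = 0.390448
d₁ = (ln(S/K) + (r+σ²/2)T) / (σ√T) = (ln(23.28/20.1) + (0.0714+0.2636²/2)·2.194) / 0.390448 = (0.146875 + 0.232877) / 0.390448 = 0.972603
d₂ = d₁ − σ√T = 0.972603 − 0.390448 = 0.582155
e^{−rT} = e^{−0.0714·2.194} = 0.855002
N(−d₁) = 0.165375,  N(−d₂) = 0.280231
Put price V = K·e^{−rT}·N(−d₂) − S·N(−d₁) = 4.815925 − 3.849937 = 0.965988
φ(d₁) = (1/√(2π))·e^{−d₁²/2} = 0.248598
ν = S·φ(d₁)·√T = 8.572341

price = 0.965988
ν = 8.572341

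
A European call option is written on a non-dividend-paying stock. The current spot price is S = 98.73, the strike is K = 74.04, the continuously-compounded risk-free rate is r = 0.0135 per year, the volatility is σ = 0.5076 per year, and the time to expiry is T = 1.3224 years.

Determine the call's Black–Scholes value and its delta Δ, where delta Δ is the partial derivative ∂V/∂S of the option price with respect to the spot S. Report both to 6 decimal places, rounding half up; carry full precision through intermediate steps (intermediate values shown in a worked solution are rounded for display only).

price = 35.223679
Δ = 0.792596

σ√T = 0.5076·√1.3224 = 0.583718
d₁ = (ln(S/K) + (r+σ²/2)T) / (σ√T) = (ln(98.73/74.04) + (0.0135+0.5076²/2)·1.3224) / 0.583718 = (0.287783 + 0.188216) / 0.583718 = 0.815461
d₂ = d₁ − σ√T = 0.815461 − 0.583718 = 0.231743
e^{−rT} = e^{−0.0135·1.3224} = 0.982306
N(d₁) = 0.792596,  N(d₂) = 0.591631
Call price V = S·N(d₁) − K·e^{−rT}·N(d₂) = 78.252973 − 43.029294 = 35.223679
Δ = N(d₁) = 0.792596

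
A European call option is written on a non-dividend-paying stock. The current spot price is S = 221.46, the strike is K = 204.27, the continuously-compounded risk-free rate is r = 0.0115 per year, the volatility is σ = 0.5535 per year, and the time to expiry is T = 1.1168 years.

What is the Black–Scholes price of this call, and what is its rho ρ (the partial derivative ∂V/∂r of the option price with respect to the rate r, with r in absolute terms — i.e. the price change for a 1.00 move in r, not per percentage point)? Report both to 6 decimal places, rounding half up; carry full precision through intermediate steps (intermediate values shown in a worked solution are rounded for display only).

price = 59.176573
ρ = 100.749726

σ√T = 0.5535·√1.1168 = 0.584932
d₁ = (ln(S/K) + (r+σ²/2)T) / (σ√T) = (ln(221.46/204.27) + (0.0115+0.5535²/2)·1.1168) / 0.584932 = (0.080799 + 0.183916) / 0.584932 = 0.452557
d₂ = d₁ − σ√T = 0.452557 − 0.584932 = -0.132375
e^{−rT} = e^{−0.0115·1.1168} = 0.987239
N(d₁) = 0.674566,  N(d₂) = 0.447344
Call price V = S·N(d₁) − K·e^{−rT}·N(d₂) = 149.389437 − 90.212864 = 59.176573
ρ = K·T·e^{−rT}·N(d₂) = 100.749726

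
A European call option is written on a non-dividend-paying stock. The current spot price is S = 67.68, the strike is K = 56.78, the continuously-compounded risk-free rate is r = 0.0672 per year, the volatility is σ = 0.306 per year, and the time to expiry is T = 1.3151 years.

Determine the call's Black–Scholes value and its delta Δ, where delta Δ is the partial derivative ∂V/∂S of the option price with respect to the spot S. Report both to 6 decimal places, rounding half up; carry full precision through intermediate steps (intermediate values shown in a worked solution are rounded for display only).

σ√T = 0.306·√1.3151 = 0.350914
d₁ = (ln(S/K) + (r+σ²/2)T) / (σ√T) = (ln(67.68/56.78) + (0.0672+0.306²/2)·1.3151) / 0.350914 = (0.175607 + 0.149945) / 0.350914 = 0.927725
d₂ = d₁ − σ√T = 0.927725 − 0.350914 = 0.576810
e^{−rT} = e^{−0.0672·1.3151} = 0.915418
N(d₁) = 0.823225,  N(d₂) = 0.717966
Call price V = S·N(d₁) − K·e^{−rT}·N(d₂) = 55.715853 − 37.318035 = 18.397818
Δ = N(d₁) = 0.823225

price = 18.397818
Δ = 0.823225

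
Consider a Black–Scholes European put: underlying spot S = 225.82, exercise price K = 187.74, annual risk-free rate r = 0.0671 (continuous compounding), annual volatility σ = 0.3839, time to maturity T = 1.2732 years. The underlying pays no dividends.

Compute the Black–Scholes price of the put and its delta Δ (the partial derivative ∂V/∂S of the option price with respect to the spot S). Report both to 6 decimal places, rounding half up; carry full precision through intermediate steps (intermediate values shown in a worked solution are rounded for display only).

price = 13.694929
Δ = -0.200413

σ√T = 0.3839·√1.2732 = 0.433178
d₁ = (ln(S/K) + (r+σ²/2)T) / (σ√T) = (ln(225.82/187.74) + (0.0671+0.3839²/2)·1.2732) / 0.433178 = (0.184680 + 0.179253) / 0.433178 = 0.840148
d₂ = d₁ − σ√T = 0.840148 − 0.433178 = 0.406970
e^{−rT} = e^{−0.0671·1.2732} = 0.918116
N(−d₁) = 0.200413,  N(−d₂) = 0.342015
Put price V = K·e^{−rT}·N(−d₂) − S·N(−d₁) = 58.952147 − 45.257217 = 13.694929
Δ = −N(−d₁) = -0.200413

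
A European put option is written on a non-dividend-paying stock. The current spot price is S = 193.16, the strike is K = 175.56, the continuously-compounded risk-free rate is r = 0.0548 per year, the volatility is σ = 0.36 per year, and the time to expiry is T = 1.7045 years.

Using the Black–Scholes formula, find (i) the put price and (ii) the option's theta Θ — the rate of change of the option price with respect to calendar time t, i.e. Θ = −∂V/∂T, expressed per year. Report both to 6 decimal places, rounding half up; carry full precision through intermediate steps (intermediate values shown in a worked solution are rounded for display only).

σ√T = 0.36·√1.7045 = 0.470003
d₁ = (ln(S/K) + (r+σ²/2)T) / (σ√T) = (ln(193.16/175.56) + (0.0548+0.36²/2)·1.7045) / 0.470003 = (0.095538 + 0.203858) / 0.470003 = 0.637009
d₂ = d₁ − σ√T = 0.637009 − 0.470003 = 0.167005
e^{−rT} = e^{−0.0548·1.7045} = 0.910823
N(−d₁) = 0.262060,  N(−d₂) = 0.433683
Put price V = K·e^{−rT}·N(−d₂) − S·N(−d₁) = 69.347689 − 50.619438 = 18.728251
φ(d₁) = (1/√(2π))·e^{−d₁²/2} = 0.325684
Θ = −S·φ(d₁)·σ/(2√T) + r·K·e^{−rT}·N(−d₂) = −8.673358 + 3.800253 = -4.873105

price = 18.728251
Θ = -4.873105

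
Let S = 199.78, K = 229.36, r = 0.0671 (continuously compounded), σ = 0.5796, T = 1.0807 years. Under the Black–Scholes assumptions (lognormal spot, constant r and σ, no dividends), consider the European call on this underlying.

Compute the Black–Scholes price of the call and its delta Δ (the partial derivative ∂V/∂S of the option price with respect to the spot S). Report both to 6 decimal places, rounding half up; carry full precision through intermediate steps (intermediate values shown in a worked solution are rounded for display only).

price = 42.420453
Δ = 0.576308

σ√T = 0.5796·√1.0807 = 0.602533
d₁ = (ln(S/K) + (r+σ²/2)T) / (σ√T) = (ln(199.78/229.36) + (0.0671+0.5796²/2)·1.0807) / 0.602533 = (-0.138076 + 0.254038) / 0.602533 = 0.192457
d₂ = d₁ − σ√T = 0.192457 − 0.602533 = -0.410076
e^{−rT} = e^{−0.0671·1.0807} = 0.930052
N(d₁) = 0.576308,  N(d₂) = 0.340875
Call price V = S·N(d₁) − K·e^{−rT}·N(d₂) = 115.134825 − 72.714372 = 42.420453
Δ = N(d₁) = 0.576308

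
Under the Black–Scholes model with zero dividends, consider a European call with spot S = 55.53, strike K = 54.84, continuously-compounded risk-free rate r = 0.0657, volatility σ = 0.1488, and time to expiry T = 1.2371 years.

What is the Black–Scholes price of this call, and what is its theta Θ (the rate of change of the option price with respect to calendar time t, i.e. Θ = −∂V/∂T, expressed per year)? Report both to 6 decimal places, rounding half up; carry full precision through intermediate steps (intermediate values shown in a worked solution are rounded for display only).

σ√T = 0.1488·√1.2371 = 0.165503
d₁ = (ln(S/K) + (r+σ²/2)T) / (σ√T) = (ln(55.53/54.84) + (0.0657+0.1488²/2)·1.2371) / 0.165503 = (0.012504 + 0.094973) / 0.165503 = 0.649395
d₂ = d₁ − σ√T = 0.649395 − 0.165503 = 0.483892
e^{−rT} = e^{−0.0657·1.2371} = 0.921938
N(d₁) = 0.741958,  N(d₂) = 0.685769
Call price V = S·N(d₁) − K·e^{−rT}·N(d₂) = 41.200945 − 34.671827 = 6.529118
φ(d₁) = (1/√(2π))·e^{−d₁²/2} = 0.323099
Θ = −S·φ(d₁)·σ/(2√T) − r·K·e^{−rT}·N(d₂) = −1.200147 − 2.277939 = -3.478086

price = 6.529118
Θ = -3.478086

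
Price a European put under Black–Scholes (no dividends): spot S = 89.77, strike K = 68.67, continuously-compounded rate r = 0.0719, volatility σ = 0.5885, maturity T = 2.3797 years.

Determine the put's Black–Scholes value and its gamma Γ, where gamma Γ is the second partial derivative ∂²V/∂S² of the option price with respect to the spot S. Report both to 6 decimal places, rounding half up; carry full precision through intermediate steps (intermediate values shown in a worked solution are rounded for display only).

σ√T = 0.5885·√2.3797 = 0.907836
d₁ = (ln(S/K) + (r+σ²/2)T) / (σ√T) = (ln(89.77/68.67) + (0.0719+0.5885²/2)·2.3797) / 0.907836 = (0.267938 + 0.583184) / 0.907836 = 0.937528
d₂ = d₁ − σ√T = 0.937528 − 0.907836 = 0.029692
e^{−rT} = e^{−0.0719·2.3797} = 0.842737
N(−d₁) = 0.174243,  N(−d₂) = 0.488156
Put price V = K·e^{−rT}·N(−d₂) − S·N(−d₁) = 28.249973 − 15.641833 = 12.608140
φ(d₁) = (1/√(2π))·e^{−d₁²/2} = 0.257067
Γ = φ(d₁) / (S·σ·√T) = 0.003154

price = 12.608140
Γ = 0.003154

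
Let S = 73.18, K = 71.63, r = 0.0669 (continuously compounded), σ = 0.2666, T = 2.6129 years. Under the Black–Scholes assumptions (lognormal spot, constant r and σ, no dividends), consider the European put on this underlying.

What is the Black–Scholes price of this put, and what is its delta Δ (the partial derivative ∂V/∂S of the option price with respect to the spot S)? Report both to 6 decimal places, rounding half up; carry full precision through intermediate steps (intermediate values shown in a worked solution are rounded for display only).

price = 5.989965
Δ = -0.251181

σ√T = 0.2666·√2.6129 = 0.430945
d₁ = (ln(S/K) + (r+σ²/2)T) / (σ√T) = (ln(73.18/71.63) + (0.0669+0.2666²/2)·2.6129) / 0.430945 = (0.021408 + 0.267660) / 0.430945 = 0.670777
d₂ = d₁ − σ√T = 0.670777 − 0.430945 = 0.239832
e^{−rT} = e^{−0.0669·2.6129} = 0.839622
N(−d₁) = 0.251181,  N(−d₂) = 0.405230
Put price V = K·e^{−rT}·N(−d₂) − S·N(−d₁) = 24.371409 − 18.381444 = 5.989965
Δ = −N(−d₁) = -0.251181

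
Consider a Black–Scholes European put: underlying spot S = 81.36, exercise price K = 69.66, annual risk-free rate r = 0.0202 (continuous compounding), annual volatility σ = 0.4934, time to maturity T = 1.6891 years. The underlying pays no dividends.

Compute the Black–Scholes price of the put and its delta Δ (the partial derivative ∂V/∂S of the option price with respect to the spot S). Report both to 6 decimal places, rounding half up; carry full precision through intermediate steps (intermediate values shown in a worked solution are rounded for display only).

σ√T = 0.4934·√1.6891 = 0.641249
d₁ = (ln(S/K) + (r+σ²/2)T) / (σ√T) = (ln(81.36/69.66) + (0.0202+0.4934²/2)·1.6891) / 0.641249 = (0.155257 + 0.239720) / 0.641249 = 0.615950
d₂ = d₁ − σ√T = 0.615950 − 0.641249 = -0.025299
e^{−rT} = e^{−0.0202·1.6891} = 0.966456
N(−d₁) = 0.268964,  N(−d₂) = 0.510092
Put price V = K·e^{−rT}·N(−d₂) − S·N(−d₁) = 34.341062 − 21.882886 = 12.458176
Δ = −N(−d₁) = -0.268964

price = 12.458176
Δ = -0.268964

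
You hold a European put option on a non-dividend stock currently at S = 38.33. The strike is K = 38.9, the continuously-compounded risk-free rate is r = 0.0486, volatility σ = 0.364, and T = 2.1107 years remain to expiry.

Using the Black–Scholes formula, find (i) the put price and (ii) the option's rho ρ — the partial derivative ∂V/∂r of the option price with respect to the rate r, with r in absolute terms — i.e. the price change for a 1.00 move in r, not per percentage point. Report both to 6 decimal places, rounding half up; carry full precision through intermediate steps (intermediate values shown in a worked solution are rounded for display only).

σ√T = 0.364·√2.1107 = 0.528828
d₁ = (ln(S/K) + (r+σ²/2)T) / (σ√T) = (ln(38.33/38.9) + (0.0486+0.364²/2)·2.1107) / 0.528828 = (-0.014761 + 0.242410) / 0.528828 = 0.430477
d₂ = d₁ − σ√T = 0.430477 − 0.528828 = -0.098351
e^{−rT} = e^{−0.0486·2.1107} = 0.902506
N(−d₁) = 0.333424,  N(−d₂) = 0.539173
Put price V = K·e^{−rT}·N(−d₂) − S·N(−d₁) = 18.929019 − 12.780158 = 6.148861
ρ = −K·T·e^{−rT}·N(−d₂) = -39.953480

price = 6.148861
ρ = -39.953480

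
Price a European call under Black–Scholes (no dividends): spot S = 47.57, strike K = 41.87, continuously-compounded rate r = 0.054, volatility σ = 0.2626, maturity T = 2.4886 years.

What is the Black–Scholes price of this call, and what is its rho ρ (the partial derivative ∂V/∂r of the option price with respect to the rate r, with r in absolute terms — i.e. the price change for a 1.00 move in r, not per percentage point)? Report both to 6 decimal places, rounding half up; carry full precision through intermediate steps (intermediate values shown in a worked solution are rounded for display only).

σ√T = 0.2626·√2.4886 = 0.414259
d₁ = (ln(S/K) + (r+σ²/2)T) / (σ√T) = (ln(47.57/41.87) + (0.054+0.2626²/2)·2.4886) / 0.414259 = (0.127633 + 0.220190) / 0.414259 = 0.839625
d₂ = d₁ − σ√T = 0.839625 − 0.414259 = 0.425366
e^{−rT} = e^{−0.054·2.4886} = 0.874254
N(d₁) = 0.799441,  N(d₂) = 0.664715
Call price V = S·N(d₁) − K·e^{−rT}·N(d₂) = 38.029394 − 24.331900 = 13.697493
ρ = K·T·e^{−rT}·N(d₂) = 60.552367

price = 13.697493
ρ = 60.552367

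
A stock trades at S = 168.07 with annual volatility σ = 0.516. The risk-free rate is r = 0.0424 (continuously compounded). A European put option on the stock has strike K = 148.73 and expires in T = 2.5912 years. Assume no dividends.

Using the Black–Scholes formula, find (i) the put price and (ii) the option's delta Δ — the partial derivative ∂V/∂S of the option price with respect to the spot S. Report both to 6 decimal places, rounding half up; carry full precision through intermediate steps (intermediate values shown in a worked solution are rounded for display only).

σ√T = 0.516·√2.5912 = 0.830616
d₁ = (ln(S/K) + (r+σ²/2)T) / (σ√T) = (ln(168.07/148.73) + (0.0424+0.516²/2)·2.5912) / 0.830616 = (0.122248 + 0.454828) / 0.830616 = 0.694757
d₂ = d₁ − σ√T = 0.694757 − 0.830616 = -0.135859
e^{−rT} = e^{−0.0424·2.5912} = 0.895953
N(−d₁) = 0.243604,  N(−d₂) = 0.554034
Put price V = K·e^{−rT}·N(−d₂) − S·N(−d₁) = 73.827820 − 40.942490 = 32.885330
Δ = −N(−d₁) = -0.243604

price = 32.885330
Δ = -0.243604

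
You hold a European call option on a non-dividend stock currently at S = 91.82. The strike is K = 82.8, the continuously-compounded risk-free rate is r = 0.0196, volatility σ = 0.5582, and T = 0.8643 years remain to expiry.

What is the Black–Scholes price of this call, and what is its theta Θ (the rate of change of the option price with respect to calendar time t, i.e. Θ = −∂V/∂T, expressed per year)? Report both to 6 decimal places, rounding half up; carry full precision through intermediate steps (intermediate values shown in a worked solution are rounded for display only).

price = 23.401410
Θ = -10.526694

σ√T = 0.5582·√0.8643 = 0.518946
d₁ = (ln(S/K) + (r+σ²/2)T) / (σ√T) = (ln(91.82/82.8) + (0.0196+0.5582²/2)·0.8643) / 0.518946 = (0.103402 + 0.151593) / 0.518946 = 0.491371
d₂ = d₁ − σ√T = 0.491371 − 0.518946 = -0.027575
e^{−rT} = e^{−0.0196·0.8643} = 0.983202
N(d₁) = 0.688418,  N(d₂) = 0.489000
Call price V = S·N(d₁) − K·e^{−rT}·N(d₂) = 63.210526 − 39.809116 = 23.401410
φ(d₁) = (1/√(2π))·e^{−d₁²/2} = 0.353574
Θ = −S·φ(d₁)·σ/(2√T) − r·K·e^{−rT}·N(d₂) = −9.746435 − 0.780259 = -10.526694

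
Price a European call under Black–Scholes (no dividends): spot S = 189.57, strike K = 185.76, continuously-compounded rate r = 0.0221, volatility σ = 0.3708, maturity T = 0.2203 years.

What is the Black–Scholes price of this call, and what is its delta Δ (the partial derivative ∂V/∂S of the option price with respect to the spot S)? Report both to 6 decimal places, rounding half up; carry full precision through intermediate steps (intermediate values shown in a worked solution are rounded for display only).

price = 15.473464
Δ = 0.591595

σ√T = 0.3708·√0.2203 = 0.174039
d₁ = (ln(S/K) + (r+σ²/2)T) / (σ√T) = (ln(189.57/185.76) + (0.0221+0.3708²/2)·0.2203) / 0.174039 = (0.020303 + 0.020013) / 0.174039 = 0.231651
d₂ = d₁ − σ√T = 0.231651 − 0.174039 = 0.057611
e^{−rT} = e^{−0.0221·0.2203} = 0.995143
N(d₁) = 0.591595,  N(d₂) = 0.522971
Call price V = S·N(d₁) − K·e^{−rT}·N(d₂) = 112.148721 − 96.675257 = 15.473464
Δ = N(d₁) = 0.591595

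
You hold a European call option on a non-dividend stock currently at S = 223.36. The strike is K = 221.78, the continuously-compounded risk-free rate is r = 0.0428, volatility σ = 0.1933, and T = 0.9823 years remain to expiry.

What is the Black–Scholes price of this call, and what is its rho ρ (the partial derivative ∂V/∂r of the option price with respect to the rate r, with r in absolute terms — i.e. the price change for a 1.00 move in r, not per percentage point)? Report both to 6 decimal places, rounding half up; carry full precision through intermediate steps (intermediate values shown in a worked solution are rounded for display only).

σ√T = 0.1933·√0.9823 = 0.191582
d₁ = (ln(S/K) + (r+σ²/2)T) / (σ√T) = (ln(223.36/221.78) + (0.0428+0.1933²/2)·0.9823) / 0.191582 = (0.007099 + 0.060394) / 0.191582 = 0.352294
d₂ = d₁ − σ√T = 0.352294 − 0.191582 = 0.160713
e^{−rT} = e^{−0.0428·0.9823} = 0.958829
N(d₁) = 0.637691,  N(d₂) = 0.563840
Call price V = S·N(d₁) − K·e^{−rT}·N(d₂) = 142.434711 − 119.900105 = 22.534605
ρ = K·T·e^{−rT}·N(d₂) = 117.777874

price = 22.534605
ρ = 117.777874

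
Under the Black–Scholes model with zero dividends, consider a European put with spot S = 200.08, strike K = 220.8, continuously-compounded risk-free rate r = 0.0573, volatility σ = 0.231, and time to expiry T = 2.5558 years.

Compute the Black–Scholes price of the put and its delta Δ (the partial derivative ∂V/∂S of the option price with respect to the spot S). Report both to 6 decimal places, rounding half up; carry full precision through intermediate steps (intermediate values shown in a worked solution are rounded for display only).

price = 24.183290
Δ = -0.376618

σ√T = 0.231·√2.5558 = 0.369297
d₁ = (ln(S/K) + (r+σ²/2)T) / (σ√T) = (ln(200.08/220.8) + (0.0573+0.231²/2)·2.5558) / 0.369297 = (-0.098540 + 0.214637) / 0.369297 = 0.314374
d₂ = d₁ − σ√T = 0.314374 − 0.369297 = -0.054923
e^{−rT} = e^{−0.0573·2.5558} = 0.863771
N(−d₁) = 0.376618,  N(−d₂) = 0.521900
Put price V = K·e^{−rT}·N(−d₂) − S·N(−d₁) = 99.537108 − 75.353818 = 24.183290
Δ = −N(−d₁) = -0.376618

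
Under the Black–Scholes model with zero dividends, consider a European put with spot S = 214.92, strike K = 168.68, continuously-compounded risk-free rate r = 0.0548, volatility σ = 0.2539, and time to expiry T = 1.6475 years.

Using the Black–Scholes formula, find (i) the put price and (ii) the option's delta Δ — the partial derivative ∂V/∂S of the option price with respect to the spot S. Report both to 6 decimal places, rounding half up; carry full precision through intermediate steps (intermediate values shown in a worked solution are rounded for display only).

σ√T = 0.2539·√1.6475 = 0.325893
d₁ = (ln(S/K) + (r+σ²/2)T) / (σ√T) = (ln(214.92/168.68) + (0.0548+0.2539²/2)·1.6475) / 0.325893 = (0.242262 + 0.143386) / 0.325893 = 1.183359
d₂ = d₁ − σ√T = 1.183359 − 0.325893 = 0.857465
e^{−rT} = e^{−0.0548·1.6475} = 0.913673
N(−d₁) = 0.118334,  N(−d₂) = 0.195594
Put price V = K·e^{−rT}·N(−d₂) − S·N(−d₁) = 30.144592 − 25.432238 = 4.712354
Δ = −N(−d₁) = -0.118334

price = 4.712354
Δ = -0.118334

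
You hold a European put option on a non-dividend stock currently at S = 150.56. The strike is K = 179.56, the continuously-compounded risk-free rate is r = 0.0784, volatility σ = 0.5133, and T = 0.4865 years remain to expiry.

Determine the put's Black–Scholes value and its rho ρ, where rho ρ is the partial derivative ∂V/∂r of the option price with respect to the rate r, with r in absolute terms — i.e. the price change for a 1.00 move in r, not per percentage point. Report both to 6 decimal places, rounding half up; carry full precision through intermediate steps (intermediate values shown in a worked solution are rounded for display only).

σ√T = 0.5133·√0.4865 = 0.358024
d₁ = (ln(S/K) + (r+σ²/2)T) / (σ√T) = (ln(150.56/179.56) + (0.0784+0.5133²/2)·0.4865) / 0.358024 = (-0.176148 + 0.102232) / 0.358024 = -0.206453
d₂ = d₁ − σ√T = -0.206453 − 0.358024 = -0.564478
e^{−rT} = e^{−0.0784·0.4865} = 0.962577
N(−d₁) = 0.581782,  N(−d₂) = 0.713786
Put price V = K·e^{−rT}·N(−d₂) − S·N(−d₁) = 123.370877 − 87.593044 = 35.777833
ρ = −K·T·e^{−rT}·N(−d₂) = -60.019932

price = 35.777833
ρ = -60.019932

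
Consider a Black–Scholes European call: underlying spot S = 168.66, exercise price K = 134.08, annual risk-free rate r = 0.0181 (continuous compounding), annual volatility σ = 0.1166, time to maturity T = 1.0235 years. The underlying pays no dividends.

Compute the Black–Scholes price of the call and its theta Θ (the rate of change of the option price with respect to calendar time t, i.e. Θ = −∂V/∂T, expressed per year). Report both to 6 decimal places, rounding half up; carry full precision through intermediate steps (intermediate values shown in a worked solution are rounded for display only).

σ√T = 0.1166·√1.0235 = 0.117962
d₁ = (ln(S/K) + (r+σ²/2)T) / (σ√T) = (ln(168.66/134.08) + (0.0181+0.1166²/2)·1.0235) / 0.117962 = (0.229448 + 0.025483) / 0.117962 = 2.161127
d₂ = d₁ − σ√T = 2.161127 − 0.117962 = 2.043165
e^{−rT} = e^{−0.0181·1.0235} = 0.981645
N(d₁) = 0.984657,  N(d₂) = 0.979482
Call price V = S·N(d₁) − K·e^{−rT}·N(d₂) = 166.072291 − 128.918423 = 37.153868
φ(d₁) = (1/√(2π))·e^{−d₁²/2} = 0.038613
Θ = −S·φ(d₁)·σ/(2√T) − r·K·e^{−rT}·N(d₂) = −0.375290 − 2.333423 = -2.708713

price = 37.153868
Θ = -2.708713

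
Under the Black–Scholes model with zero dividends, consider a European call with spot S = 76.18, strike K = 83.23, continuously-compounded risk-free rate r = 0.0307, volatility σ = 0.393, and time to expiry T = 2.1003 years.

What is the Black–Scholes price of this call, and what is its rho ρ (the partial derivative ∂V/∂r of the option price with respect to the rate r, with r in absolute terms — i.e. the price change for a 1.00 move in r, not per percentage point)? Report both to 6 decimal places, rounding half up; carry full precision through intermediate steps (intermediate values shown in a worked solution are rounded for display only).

price = 16.374622
ρ = 60.942761

σ√T = 0.393·√2.1003 = 0.569552
d₁ = (ln(S/K) + (r+σ²/2)T) / (σ√T) = (ln(76.18/83.23) + (0.0307+0.393²/2)·2.1003) / 0.569552 = (-0.088509 + 0.226674) / 0.569552 = 0.242585
d₂ = d₁ − σ√T = 0.242585 − 0.569552 = -0.326966
e^{−rT} = e^{−0.0307·2.1003} = 0.937556
N(d₁) = 0.595837,  N(d₂) = 0.371847
Call price V = S·N(d₁) − K·e^{−rT}·N(d₂) = 45.390839 − 29.016217 = 16.374622
ρ = K·T·e^{−rT}·N(d₂) = 60.942761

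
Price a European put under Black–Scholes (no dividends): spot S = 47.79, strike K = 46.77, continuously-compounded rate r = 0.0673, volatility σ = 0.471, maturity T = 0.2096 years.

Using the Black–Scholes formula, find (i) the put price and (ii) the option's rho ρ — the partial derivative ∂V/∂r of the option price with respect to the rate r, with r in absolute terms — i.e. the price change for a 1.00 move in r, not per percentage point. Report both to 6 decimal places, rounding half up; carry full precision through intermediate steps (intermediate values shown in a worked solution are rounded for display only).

price = 3.248577
ρ = -4.610657

σ√T = 0.471·√0.2096 = 0.215634
d₁ = (ln(S/K) + (r+σ²/2)T) / (σ√T) = (ln(47.79/46.77) + (0.0673+0.471²/2)·0.2096) / 0.215634 = (0.021574 + 0.037355) / 0.215634 = 0.273285
d₂ = d₁ − σ√T = 0.273285 − 0.215634 = 0.057651
e^{−rT} = e^{−0.0673·0.2096} = 0.985993
N(−d₁) = 0.392317,  N(−d₂) = 0.477013
Put price V = K·e^{−rT}·N(−d₂) − S·N(−d₁) = 21.997409 − 18.748832 = 3.248577
ρ = −K·T·e^{−rT}·N(−d₂) = -4.610657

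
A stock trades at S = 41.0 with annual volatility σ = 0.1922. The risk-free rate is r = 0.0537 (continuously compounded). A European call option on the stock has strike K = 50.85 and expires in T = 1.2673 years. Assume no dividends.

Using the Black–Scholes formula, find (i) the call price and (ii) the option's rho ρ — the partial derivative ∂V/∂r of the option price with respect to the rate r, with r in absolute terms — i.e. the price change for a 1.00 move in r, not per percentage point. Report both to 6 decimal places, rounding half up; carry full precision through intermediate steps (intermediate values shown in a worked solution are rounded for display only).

price = 1.405180
ρ = 12.951212

σ√T = 0.1922·√1.2673 = 0.216368
d₁ = (ln(S/K) + (r+σ²/2)T) / (σ√T) = (ln(41.0/50.85) + (0.0537+0.1922²/2)·1.2673) / 0.216368 = (-0.215308 + 0.091462) / 0.216368 = -0.572388
d₂ = d₁ − σ√T = -0.572388 − 0.216368 = -0.788756
e^{−rT} = e^{−0.0537·1.2673} = 0.934210
N(d₁) = 0.283530,  N(d₂) = 0.215127
Call price V = S·N(d₁) − K·e^{−rT}·N(d₂) = 11.624711 − 10.219531 = 1.405180
ρ = K·T·e^{−rT}·N(d₂) = 12.951212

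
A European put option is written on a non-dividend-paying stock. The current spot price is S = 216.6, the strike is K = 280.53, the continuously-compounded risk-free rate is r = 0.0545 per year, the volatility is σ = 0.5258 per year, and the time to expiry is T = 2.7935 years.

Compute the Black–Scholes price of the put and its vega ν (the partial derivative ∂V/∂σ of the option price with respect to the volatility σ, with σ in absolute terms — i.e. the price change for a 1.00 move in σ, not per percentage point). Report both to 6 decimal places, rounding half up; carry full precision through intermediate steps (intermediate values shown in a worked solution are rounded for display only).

price = 90.381608
ν = 137.288902

σ√T = 0.5258·√2.7935 = 0.878810
d₁ = (ln(S/K) + (r+σ²/2)T) / (σ√T) = (ln(216.6/280.53) + (0.0545+0.5258²/2)·2.7935) / 0.878810 = (-0.258628 + 0.538399) / 0.878810 = 0.318352
d₂ = d₁ − σ√T = 0.318352 − 0.878810 = -0.560458
e^{−rT} = e^{−0.0545·2.7935} = 0.858777
N(−d₁) = 0.375109,  N(−d₂) = 0.712416
Put price V = K·e^{−rT}·N(−d₂) − S·N(−d₁) = 171.630219 − 81.248611 = 90.381608
φ(d₁) = (1/√(2π))·e^{−d₁²/2} = 0.379230
ν = S·φ(d₁)·√T = 137.288902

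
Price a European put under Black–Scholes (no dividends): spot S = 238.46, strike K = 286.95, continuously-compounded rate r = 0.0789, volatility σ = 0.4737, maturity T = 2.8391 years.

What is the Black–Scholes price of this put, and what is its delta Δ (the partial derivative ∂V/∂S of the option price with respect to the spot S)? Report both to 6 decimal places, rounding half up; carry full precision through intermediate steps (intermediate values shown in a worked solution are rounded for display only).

price = 68.084646
Δ = -0.327142

σ√T = 0.4737·√2.8391 = 0.798167
d₁ = (ln(S/K) + (r+σ²/2)T) / (σ√T) = (ln(238.46/286.95) + (0.0789+0.4737²/2)·2.8391) / 0.798167 = (-0.185106 + 0.542540) / 0.798167 = 0.447818
d₂ = d₁ − σ√T = 0.447818 − 0.798167 = -0.350349
e^{−rT} = e^{−0.0789·2.8391} = 0.799311
N(−d₁) = 0.327142,  N(−d₂) = 0.636961
Put price V = K·e^{−rT}·N(−d₂) − S·N(−d₁) = 146.094962 − 78.010316 = 68.084646
Δ = −N(−d₁) = -0.327142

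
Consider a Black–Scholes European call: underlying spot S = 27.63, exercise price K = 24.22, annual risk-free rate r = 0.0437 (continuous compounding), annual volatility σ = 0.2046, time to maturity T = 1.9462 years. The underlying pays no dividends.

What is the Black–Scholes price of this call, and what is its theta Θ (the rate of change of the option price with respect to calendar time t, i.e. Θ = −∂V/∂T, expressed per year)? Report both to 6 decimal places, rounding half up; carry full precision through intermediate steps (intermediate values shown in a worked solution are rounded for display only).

σ√T = 0.2046·√1.9462 = 0.285430
d₁ = (ln(S/K) + (r+σ²/2)T) / (σ√T) = (ln(27.63/24.22) + (0.0437+0.2046²/2)·1.9462) / 0.285430 = (0.131723 + 0.125784) / 0.285430 = 0.902174
d₂ = d₁ − σ√T = 0.902174 − 0.285430 = 0.616744
e^{−rT} = e^{−0.0437·1.9462} = 0.918467
N(d₁) = 0.816518,  N(d₂) = 0.731298
Call price V = S·N(d₁) − K·e^{−rT}·N(d₂) = 22.560388 − 16.267935 = 6.292453
φ(d₁) = (1/√(2π))·e^{−d₁²/2} = 0.265564
Θ = −S·φ(d₁)·σ/(2√T) − r·K·e^{−rT}·N(d₂) = −0.538063 − 0.710909 = -1.248971

price = 6.292453
Θ = -1.248971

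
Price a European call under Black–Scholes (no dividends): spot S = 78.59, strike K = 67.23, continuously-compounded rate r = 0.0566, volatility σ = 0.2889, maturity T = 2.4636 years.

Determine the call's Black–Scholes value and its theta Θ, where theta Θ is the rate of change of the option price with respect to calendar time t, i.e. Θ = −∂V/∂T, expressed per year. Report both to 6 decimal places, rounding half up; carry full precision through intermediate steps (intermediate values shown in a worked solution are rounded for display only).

σ√T = 0.2889·√2.4636 = 0.453453
d₁ = (ln(S/K) + (r+σ²/2)T) / (σ√T) = (ln(78.59/67.23) + (0.0566+0.2889²/2)·2.4636) / 0.453453 = (0.156125 + 0.242250) / 0.453453 = 0.878535
d₂ = d₁ − σ√T = 0.878535 − 0.453453 = 0.425082
e^{−rT} = e^{−0.0566·2.4636} = 0.869845
N(d₁) = 0.810173,  N(d₂) = 0.664611
Call price V = S·N(d₁) − K·e^{−rT}·N(d₂) = 63.671516 − 38.866280 = 24.805236
φ(d₁) = (1/√(2π))·e^{−d₁²/2} = 0.271213
Θ = −S·φ(d₁)·σ/(2√T) − r·K·e^{−rT}·N(d₂) = −1.961600 − 2.199831 = -4.161431

price = 24.805236
Θ = -4.161431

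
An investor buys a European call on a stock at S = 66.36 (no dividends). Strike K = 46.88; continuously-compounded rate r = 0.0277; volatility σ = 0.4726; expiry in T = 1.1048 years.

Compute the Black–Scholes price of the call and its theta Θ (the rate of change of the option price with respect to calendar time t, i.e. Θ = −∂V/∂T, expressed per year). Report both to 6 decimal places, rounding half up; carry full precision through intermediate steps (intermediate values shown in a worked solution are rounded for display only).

σ√T = 0.4726·√1.1048 = 0.496747
d₁ = (ln(S/K) + (r+σ²/2)T) / (σ√T) = (ln(66.36/46.88) + (0.0277+0.4726²/2)·1.1048) / 0.496747 = (0.347503 + 0.153982) / 0.496747 = 1.009538
d₂ = d₁ − σ√T = 1.009538 − 0.496747 = 0.512791
e^{−rT} = e^{−0.0277·1.1048} = 0.969861
N(d₁) = 0.843642,  N(d₂) = 0.695951
Call price V = S·N(d₁) − K·e^{−rT}·N(d₂) = 55.984058 − 31.642851 = 24.341207
φ(d₁) = (1/√(2π))·e^{−d₁²/2} = 0.239663
Θ = −S·φ(d₁)·σ/(2√T) − r·K·e^{−rT}·N(d₂) = −3.575437 − 0.876507 = -4.451944

price = 24.341207
Θ = -4.451944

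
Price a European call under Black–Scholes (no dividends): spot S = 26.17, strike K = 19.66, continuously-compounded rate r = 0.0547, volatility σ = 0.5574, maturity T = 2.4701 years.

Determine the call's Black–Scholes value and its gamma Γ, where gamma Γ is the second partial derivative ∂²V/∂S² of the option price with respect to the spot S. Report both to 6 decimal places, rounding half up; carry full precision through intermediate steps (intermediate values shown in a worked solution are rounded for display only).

σ√T = 0.5574·√2.4701 = 0.876041
d₁ = (ln(S/K) + (r+σ²/2)T) / (σ√T) = (ln(26.17/19.66) + (0.0547+0.5574²/2)·2.4701) / 0.876041 = (0.286028 + 0.518838) / 0.876041 = 0.918754
d₂ = d₁ − σ√T = 0.918754 − 0.876041 = 0.042713
e^{−rT} = e^{−0.0547·2.4701} = 0.873616
N(d₁) = 0.820888,  N(d₂) = 0.517035
Call price V = S·N(d₁) − K·e^{−rT}·N(d₂) = 21.482634 − 8.880224 = 12.602410
φ(d₁) = (1/√(2π))·e^{−d₁²/2} = 0.261586
Γ = φ(d₁) / (S·σ·√T) = 0.011410

price = 12.602410
Γ = 0.011410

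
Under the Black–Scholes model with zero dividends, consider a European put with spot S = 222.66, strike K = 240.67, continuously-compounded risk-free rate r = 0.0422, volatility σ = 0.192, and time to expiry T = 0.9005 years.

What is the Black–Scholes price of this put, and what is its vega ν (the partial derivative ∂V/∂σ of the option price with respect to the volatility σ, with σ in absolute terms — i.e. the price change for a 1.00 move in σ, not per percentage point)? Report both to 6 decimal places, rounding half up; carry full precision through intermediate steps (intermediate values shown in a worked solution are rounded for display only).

σ√T = 0.192·√0.9005 = 0.182198
d₁ = (ln(S/K) + (r+σ²/2)T) / (σ√T) = (ln(222.66/240.67) + (0.0422+0.192²/2)·0.9005) / 0.182198 = (-0.077781 + 0.054599) / 0.182198 = -0.127233
d₂ = d₁ − σ√T = -0.127233 − 0.182198 = -0.309431
e^{−rT} = e^{−0.0422·0.9005} = 0.962712
N(−d₁) = 0.550622,  N(−d₂) = 0.621503
Put price V = K·e^{−rT}·N(−d₂) − S·N(−d₁) = 143.999728 − 122.601530 = 21.398198
φ(d₁) = (1/√(2π))·e^{−d₁²/2} = 0.395726
ν = S·φ(d₁)·√T = 83.613976

price = 21.398198
ν = 83.613976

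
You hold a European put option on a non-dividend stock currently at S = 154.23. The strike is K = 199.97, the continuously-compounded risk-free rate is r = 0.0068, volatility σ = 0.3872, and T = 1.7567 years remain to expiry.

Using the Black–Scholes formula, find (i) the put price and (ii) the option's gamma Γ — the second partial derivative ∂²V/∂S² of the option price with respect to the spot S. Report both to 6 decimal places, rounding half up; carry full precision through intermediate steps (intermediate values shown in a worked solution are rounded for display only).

price = 61.266459
Γ = 0.004913

σ√T = 0.3872·√1.7567 = 0.513197
d₁ = (ln(S/K) + (r+σ²/2)T) / (σ√T) = (ln(154.23/199.97) + (0.0068+0.3872²/2)·1.7567) / 0.513197 = (-0.259722 + 0.143631) / 0.513197 = -0.226212
d₂ = d₁ − σ√T = -0.226212 − 0.513197 = -0.739409
e^{−rT} = e^{−0.0068·1.7567} = 0.988126
N(−d₁) = 0.589482,  N(−d₂) = 0.770171
Put price V = K·e^{−rT}·N(−d₂) − S·N(−d₁) = 152.182211 − 90.915752 = 61.266459
φ(d₁) = (1/√(2π))·e^{−d₁²/2} = 0.388864
Γ = φ(d₁) / (S·σ·√T) = 0.004913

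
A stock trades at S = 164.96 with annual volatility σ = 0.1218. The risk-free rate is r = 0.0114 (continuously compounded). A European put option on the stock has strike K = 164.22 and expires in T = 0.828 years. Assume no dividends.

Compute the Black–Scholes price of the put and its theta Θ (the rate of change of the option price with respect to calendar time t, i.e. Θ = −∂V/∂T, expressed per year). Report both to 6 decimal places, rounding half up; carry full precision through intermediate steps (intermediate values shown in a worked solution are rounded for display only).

price = 6.155266
Θ = -3.457487

σ√T = 0.1218·√0.828 = 0.110831
d₁ = (ln(S/K) + (r+σ²/2)T) / (σ√T) = (ln(164.96/164.22) + (0.0114+0.1218²/2)·0.828) / 0.110831 = (0.004496 + 0.015581) / 0.110831 = 0.181149
d₂ = d₁ − σ√T = 0.181149 − 0.110831 = 0.070318
e^{−rT} = e^{−0.0114·0.828} = 0.990605
N(−d₁) = 0.428125,  N(−d₂) = 0.471970
Put price V = K·e^{−rT}·N(−d₂) − S·N(−d₁) = 76.778796 − 70.623530 = 6.155266
φ(d₁) = (1/√(2π))·e^{−d₁²/2} = 0.392450
Θ = −S·φ(d₁)·σ/(2√T) + r·K·e^{−rT}·N(−d₂) = −4.332765 + 0.875278 = -3.457487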